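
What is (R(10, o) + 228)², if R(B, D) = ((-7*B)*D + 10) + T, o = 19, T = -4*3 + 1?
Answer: 1216609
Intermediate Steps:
T = -11 (T = -12 + 1 = -11)
R(B, D) = -1 - 7*B*D (R(B, D) = ((-7*B)*D + 10) - 11 = (-7*B*D + 10) - 11 = (10 - 7*B*D) - 11 = -1 - 7*B*D)
(R(10, o) + 228)² = ((-1 - 7*10*19) + 228)² = ((-1 - 1330) + 228)² = (-1331 + 228)² = (-1103)² = 1216609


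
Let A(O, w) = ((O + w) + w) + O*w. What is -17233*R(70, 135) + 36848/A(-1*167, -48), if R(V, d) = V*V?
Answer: -654676463252/7753 ≈ -8.4442e+7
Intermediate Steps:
R(V, d) = V²
A(O, w) = O + 2*w + O*w (A(O, w) = (O + 2*w) + O*w = O + 2*w + O*w)
-17233*R(70, 135) + 36848/A(-1*167, -48) = -17233*70² + 36848/(-1*167 + 2*(-48) - 1*167*(-48)) = -17233/(1/4900) + 36848/(-167 - 96 - 167*(-48)) = -17233/1/4900 + 36848/(-167 - 96 + 8016) = -17233*4900 + 36848/7753 = -84441700 + 36848*(1/7753) = -84441700 + 36848/7753 = -654676463252/7753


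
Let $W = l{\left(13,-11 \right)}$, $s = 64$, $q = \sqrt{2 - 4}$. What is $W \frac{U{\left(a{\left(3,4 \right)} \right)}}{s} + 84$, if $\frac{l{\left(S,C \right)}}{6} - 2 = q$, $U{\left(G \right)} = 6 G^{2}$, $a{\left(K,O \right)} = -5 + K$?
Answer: $\frac{177}{2} + \frac{9 i \sqrt{2}}{4} \approx 88.5 + 3.182 i$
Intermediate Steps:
$q = i \sqrt{2}$ ($q = \sqrt{-2} = i \sqrt{2} \approx 1.4142 i$)
$l{\left(S,C \right)} = 12 + 6 i \sqrt{2}$
$W = 12 + 6 i \sqrt{2} \approx 12.0 + 8.4853 i$
$W \frac{U{\left(a{\left(3,4 \right)} \right)}}{s} + 84 = \left(12 + 6 i \sqrt{2}\right) \frac{6 \left(-5 + 3\right)^{2}}{64} + 84 = \left(12 + 6 i \sqrt{2}\right) 6 \left(-2\right)^{2} \cdot \frac{1}{64} + 84 = \left(12 + 6 i \sqrt{2}\right) 6 \cdot 4 \cdot \frac{1}{64} + 84 = \left(12 + 6 i \sqrt{2}\right) 24 \cdot \frac{1}{64} + 84 = \left(12 + 6 i \sqrt{2}\right) \frac{3}{8} + 84 = \left(\frac{9}{2} + \frac{9 i \sqrt{2}}{4}\right) + 84 = \frac{177}{2} + \frac{9 i \sqrt{2}}{4}$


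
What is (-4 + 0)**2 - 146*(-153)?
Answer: 22354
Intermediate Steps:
(-4 + 0)**2 - 146*(-153) = (-4)**2 + 22338 = 16 + 22338 = 22354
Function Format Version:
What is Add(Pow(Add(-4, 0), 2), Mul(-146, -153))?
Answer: 22354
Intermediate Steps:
Add(Pow(Add(-4, 0), 2), Mul(-146, -153)) = Add(Pow(-4, 2), 22338) = Add(16, 22338) = 22354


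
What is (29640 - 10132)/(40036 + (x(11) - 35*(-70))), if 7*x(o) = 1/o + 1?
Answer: 751058/1635717 ≈ 0.45916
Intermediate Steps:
x(o) = ⅐ + 1/(7*o) (x(o) = (1/o + 1)/7 = (1 + 1/o)/7 = ⅐ + 1/(7*o))
(29640 - 10132)/(40036 + (x(11) - 35*(-70))) = (29640 - 10132)/(40036 + ((⅐)*(1 + 11)/11 - 35*(-70))) = 19508/(40036 + ((⅐)*(1/11)*12 + 2450)) = 19508/(40036 + (12/77 + 2450)) = 19508/(40036 + 188662/77) = 19508/(3271434/77) = 19508*(77/3271434) = 751058/1635717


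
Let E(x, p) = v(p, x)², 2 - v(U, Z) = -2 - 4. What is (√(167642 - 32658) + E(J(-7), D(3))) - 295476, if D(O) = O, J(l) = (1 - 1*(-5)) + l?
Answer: -295412 + 2*√33746 ≈ -2.9504e+5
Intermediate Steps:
J(l) = 6 + l (J(l) = (1 + 5) + l = 6 + l)
v(U, Z) = 8 (v(U, Z) = 2 - (-2 - 4) = 2 - 1*(-6) = 2 + 6 = 8)
E(x, p) = 64 (E(x, p) = 8² = 64)
(√(167642 - 32658) + E(J(-7), D(3))) - 295476 = (√(167642 - 32658) + 64) - 295476 = (√134984 + 64) - 295476 = (2*√33746 + 64) - 295476 = (64 + 2*√33746) - 295476 = -295412 + 2*√33746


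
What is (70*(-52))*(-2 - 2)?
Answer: 14560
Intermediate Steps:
(70*(-52))*(-2 - 2) = -3640*(-4) = 14560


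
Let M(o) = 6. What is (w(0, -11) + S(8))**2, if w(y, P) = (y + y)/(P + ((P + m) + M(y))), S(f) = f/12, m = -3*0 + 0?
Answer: 4/9 ≈ 0.44444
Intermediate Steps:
m = 0 (m = 0 + 0 = 0)
S(f) = f/12 (S(f) = f*(1/12) = f/12)
w(y, P) = 2*y/(6 + 2*P) (w(y, P) = (y + y)/(P + ((P + 0) + 6)) = (2*y)/(P + (P + 6)) = (2*y)/(P + (6 + P)) = (2*y)/(6 + 2*P) = 2*y/(6 + 2*P))
(w(0, -11) + S(8))**2 = (0/(3 - 11) + (1/12)*8)**2 = (0/(-8) + 2/3)**2 = (0*(-1/8) + 2/3)**2 = (0 + 2/3)**2 = (2/3)**2 = 4/9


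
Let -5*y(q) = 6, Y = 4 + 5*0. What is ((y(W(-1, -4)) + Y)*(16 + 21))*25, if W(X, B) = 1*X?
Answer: 2590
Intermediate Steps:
W(X, B) = X
Y = 4 (Y = 4 + 0 = 4)
y(q) = -6/5 (y(q) = -⅕*6 = -6/5)
((y(W(-1, -4)) + Y)*(16 + 21))*25 = ((-6/5 + 4)*(16 + 21))*25 = ((14/5)*37)*25 = (518/5)*25 = 2590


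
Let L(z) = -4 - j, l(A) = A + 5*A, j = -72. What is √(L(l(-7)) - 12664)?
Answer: 2*I*√3149 ≈ 112.23*I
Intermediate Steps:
l(A) = 6*A
L(z) = 68 (L(z) = -4 - 1*(-72) = -4 + 72 = 68)
√(L(l(-7)) - 12664) = √(68 - 12664) = √(-12596) = 2*I*√3149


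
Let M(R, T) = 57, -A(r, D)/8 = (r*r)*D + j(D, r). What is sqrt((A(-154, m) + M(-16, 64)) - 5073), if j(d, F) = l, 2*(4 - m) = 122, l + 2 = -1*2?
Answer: 134*sqrt(602) ≈ 3287.8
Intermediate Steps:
l = -4 (l = -2 - 1*2 = -2 - 2 = -4)
m = -57 (m = 4 - 1/2*122 = 4 - 61 = -57)
j(d, F) = -4
A(r, D) = 32 - 8*D*r**2 (A(r, D) = -8*((r*r)*D - 4) = -8*(r**2*D - 4) = -8*(D*r**2 - 4) = -8*(-4 + D*r**2) = 32 - 8*D*r**2)
sqrt((A(-154, m) + M(-16, 64)) - 5073) = sqrt(((32 - 8*(-57)*(-154)**2) + 57) - 5073) = sqrt(((32 - 8*(-57)*23716) + 57) - 5073) = sqrt(((32 + 10814496) + 57) - 5073) = sqrt((10814528 + 57) - 5073) = sqrt(10814585 - 5073) = sqrt(10809512) = 134*sqrt(602)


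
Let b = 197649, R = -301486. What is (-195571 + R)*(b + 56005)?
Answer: -126080496278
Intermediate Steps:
(-195571 + R)*(b + 56005) = (-195571 - 301486)*(197649 + 56005) = -497057*253654 = -126080496278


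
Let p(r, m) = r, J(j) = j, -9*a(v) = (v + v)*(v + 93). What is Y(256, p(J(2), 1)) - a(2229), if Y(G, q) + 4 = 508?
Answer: 1150668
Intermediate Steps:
a(v) = -2*v*(93 + v)/9 (a(v) = -(v + v)*(v + 93)/9 = -2*v*(93 + v)/9)
Y(G, q) = 504 (Y(G, q) = -4 + 508 = 504)
Y(256, p(J(2), 1)) - a(2229) = 504 - (-2)*2229*(93 + 2229)/9 = 504 - (-2)*2229*2322/9 = 504 - 1*(-1150164) = 504 + 1150164 = 1150668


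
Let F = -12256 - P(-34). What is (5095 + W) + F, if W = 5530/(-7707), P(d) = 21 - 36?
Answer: -7868536/1101 ≈ -7146.7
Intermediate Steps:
P(d) = -15
W = -790/1101 (W = 5530*(-1/7707) = -790/1101 ≈ -0.71753)
F = -12241 (F = -12256 - 1*(-15) = -12256 + 15 = -12241)
(5095 + W) + F = (5095 - 790/1101) - 12241 = 5608805/1101 - 12241 = -7868536/1101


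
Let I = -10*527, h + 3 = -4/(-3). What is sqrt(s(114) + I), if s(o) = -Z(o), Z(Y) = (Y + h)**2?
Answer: I*sqrt(160999)/3 ≈ 133.75*I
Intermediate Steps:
h = -5/3 (h = -3 - 4/(-3) = -3 - 4*(-1/3) = -3 + 4/3 = -5/3 ≈ -1.6667)
Z(Y) = (-5/3 + Y)**2 (Z(Y) = (Y - 5/3)**2 = (-5/3 + Y)**2)
I = -5270
s(o) = -(-5 + 3*o)**2/9
sqrt(s(114) + I) = sqrt(-(-5 + 3*114)**2/9 - 5270) = sqrt(-(-5 + 342)**2/9 - 5270) = sqrt(-1/9*337**2 - 5270) = sqrt(-1/9*113569 - 5270) = sqrt(-113569/9 - 5270) = sqrt(-160999/9) = I*sqrt(160999)/3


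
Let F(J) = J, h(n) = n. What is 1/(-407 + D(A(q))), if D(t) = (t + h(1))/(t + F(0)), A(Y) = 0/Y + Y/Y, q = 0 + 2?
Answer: -1/405 ≈ -0.0024691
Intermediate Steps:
q = 2
A(Y) = 1 (A(Y) = 0 + 1 = 1)
D(t) = (1 + t)/t (D(t) = (t + 1)/(t + 0) = (1 + t)/t)
1/(-407 + D(A(q))) = 1/(-407 + (1 + 1)/1) = 1/(-407 + 1*2) = 1/(-407 + 2) = 1/(-405) = -1/405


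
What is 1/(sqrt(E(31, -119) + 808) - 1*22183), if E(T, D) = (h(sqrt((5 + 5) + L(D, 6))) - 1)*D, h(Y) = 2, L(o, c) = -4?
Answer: -22183/492084800 - sqrt(689)/492084800 ≈ -4.5133e-5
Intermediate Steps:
E(T, D) = D (E(T, D) = (2 - 1)*D = 1*D = D)
1/(sqrt(E(31, -119) + 808) - 1*22183) = 1/(sqrt(-119 + 808) - 1*22183) = 1/(sqrt(689) - 22183) = 1/(-22183 + sqrt(689))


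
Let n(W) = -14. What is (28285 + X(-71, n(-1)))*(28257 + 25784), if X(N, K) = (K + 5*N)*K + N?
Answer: 1803888580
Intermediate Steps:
X(N, K) = N + K*(K + 5*N) (X(N, K) = K*(K + 5*N) + N = N + K*(K + 5*N))
(28285 + X(-71, n(-1)))*(28257 + 25784) = (28285 + (-71 + (-14)² + 5*(-14)*(-71)))*(28257 + 25784) = (28285 + (-71 + 196 + 4970))*54041 = (28285 + 5095)*54041 = 33380*54041 = 1803888580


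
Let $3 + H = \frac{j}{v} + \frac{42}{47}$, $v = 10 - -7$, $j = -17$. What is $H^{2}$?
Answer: $\frac{21316}{2209} \approx 9.6496$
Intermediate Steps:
$v = 17$ ($v = 10 + 7 = 17$)
$H = - \frac{146}{47}$ ($H = -3 + \left(- \frac{17}{17} + \frac{42}{47}\right) = -3 + \left(\left(-17\right) \frac{1}{17} + 42 \cdot \frac{1}{47}\right) = -3 + \left(-1 + \frac{42}{47}\right) = -3 - \frac{5}{47} = - \frac{146}{47} \approx -3.1064$)
$H^{2} = \left(- \frac{146}{47}\right)^{2} = \frac{21316}{2209}$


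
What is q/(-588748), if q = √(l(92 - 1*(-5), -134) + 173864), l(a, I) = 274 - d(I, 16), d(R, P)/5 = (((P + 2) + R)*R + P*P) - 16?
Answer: -√95218/588748 ≈ -0.00052412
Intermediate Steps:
d(R, P) = -80 + 5*P² + 5*R*(2 + P + R) (d(R, P) = 5*((((P + 2) + R)*R + P*P) - 16) = 5*((((2 + P) + R)*R + P²) - 16) = 5*(((2 + P + R)*R + P²) - 16) = 5*((R*(2 + P + R) + P²) - 16) = 5*((P² + R*(2 + P + R)) - 16) = 5*(-16 + P² + R*(2 + P + R)) = -80 + 5*P² + 5*R*(2 + P + R))
l(a, I) = -926 - 90*I - 5*I² (l(a, I) = 274 - (-80 + 5*16² + 5*I² + 10*I + 5*16*I) = 274 - (-80 + 5*256 + 5*I² + 10*I + 80*I) = 274 - (-80 + 1280 + 5*I² + 10*I + 80*I) = 274 - (1200 + 5*I² + 90*I) = 274 + (-1200 - 90*I - 5*I²) = -926 - 90*I - 5*I²)
q = √95218 (q = √((-926 - 90*(-134) - 5*(-134)²) + 173864) = √((-926 + 12060 - 5*17956) + 173864) = √((-926 + 12060 - 89780) + 173864) = √(-78646 + 173864) = √95218 ≈ 308.57)
q/(-588748) = √95218/(-588748) = √95218*(-1/588748) = -√95218/588748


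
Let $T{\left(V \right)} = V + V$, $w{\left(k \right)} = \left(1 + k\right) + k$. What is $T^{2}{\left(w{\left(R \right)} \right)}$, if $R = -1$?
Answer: $4$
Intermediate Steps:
$w{\left(k \right)} = 1 + 2 k$
$T{\left(V \right)} = 2 V$
$T^{2}{\left(w{\left(R \right)} \right)} = \left(2 \left(1 + 2 \left(-1\right)\right)\right)^{2} = \left(2 \left(1 - 2\right)\right)^{2} = \left(2 \left(-1\right)\right)^{2} = \left(-2\right)^{2} = 4$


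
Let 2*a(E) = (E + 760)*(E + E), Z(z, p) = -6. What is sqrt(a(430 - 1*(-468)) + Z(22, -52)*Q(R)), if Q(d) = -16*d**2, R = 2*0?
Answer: 2*sqrt(372221) ≈ 1220.2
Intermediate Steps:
R = 0
a(E) = E*(760 + E) (a(E) = ((E + 760)*(E + E))/2 = ((760 + E)*(2*E))/2 = (2*E*(760 + E))/2 = E*(760 + E))
sqrt(a(430 - 1*(-468)) + Z(22, -52)*Q(R)) = sqrt((430 - 1*(-468))*(760 + (430 - 1*(-468))) - (-96)*0**2) = sqrt((430 + 468)*(760 + (430 + 468)) - (-96)*0) = sqrt(898*(760 + 898) - 6*0) = sqrt(898*1658 + 0) = sqrt(1488884 + 0) = sqrt(1488884) = 2*sqrt(372221)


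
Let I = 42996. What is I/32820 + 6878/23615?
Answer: 4136955/2583481 ≈ 1.6013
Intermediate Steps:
I/32820 + 6878/23615 = 42996/32820 + 6878/23615 = 42996*(1/32820) + 6878*(1/23615) = 3583/2735 + 6878/23615 = 4136955/2583481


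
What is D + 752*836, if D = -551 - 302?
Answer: 627819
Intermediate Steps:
D = -853
D + 752*836 = -853 + 752*836 = -853 + 628672 = 627819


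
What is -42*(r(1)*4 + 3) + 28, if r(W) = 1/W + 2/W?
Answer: -602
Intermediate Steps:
r(W) = 3/W (r(W) = 1/W + 2/W = 3/W)
-42*(r(1)*4 + 3) + 28 = -42*((3/1)*4 + 3) + 28 = -42*((3*1)*4 + 3) + 28 = -42*(3*4 + 3) + 28 = -42*(12 + 3) + 28 = -42*15 + 28 = -630 + 28 = -602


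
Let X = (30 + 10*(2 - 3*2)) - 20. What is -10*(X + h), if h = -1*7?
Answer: 370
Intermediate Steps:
h = -7
X = -30 (X = (30 + 10*(2 - 6)) - 20 = (30 + 10*(-4)) - 20 = (30 - 40) - 20 = -10 - 20 = -30)
-10*(X + h) = -10*(-30 - 7) = -10*(-37) = 370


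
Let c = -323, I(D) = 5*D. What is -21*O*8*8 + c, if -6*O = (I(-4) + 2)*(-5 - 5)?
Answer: 39997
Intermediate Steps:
O = -30 (O = -(5*(-4) + 2)*(-5 - 5)/6 = -(-20 + 2)*(-10)/6 = -(-3)*(-10) = -⅙*180 = -30)
-21*O*8*8 + c = -21*(-30*8)*8 - 323 = -(-5040)*8 - 323 = -21*(-1920) - 323 = 40320 - 323 = 39997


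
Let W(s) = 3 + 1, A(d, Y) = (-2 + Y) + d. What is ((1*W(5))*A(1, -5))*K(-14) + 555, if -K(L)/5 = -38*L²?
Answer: -893205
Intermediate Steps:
K(L) = 190*L² (K(L) = -(-190)*L² = 190*L²)
A(d, Y) = -2 + Y + d
W(s) = 4
((1*W(5))*A(1, -5))*K(-14) + 555 = ((1*4)*(-2 - 5 + 1))*(190*(-14)²) + 555 = (4*(-6))*(190*196) + 555 = -24*37240 + 555 = -893760 + 555 = -893205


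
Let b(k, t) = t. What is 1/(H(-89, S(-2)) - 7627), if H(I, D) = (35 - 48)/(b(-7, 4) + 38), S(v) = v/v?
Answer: -42/320347 ≈ -0.00013111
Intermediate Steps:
S(v) = 1
H(I, D) = -13/42 (H(I, D) = (35 - 48)/(4 + 38) = -13/42)
1/(H(-89, S(-2)) - 7627) = 1/(-13/42 - 7627) = 1/(-320347/42) = -42/320347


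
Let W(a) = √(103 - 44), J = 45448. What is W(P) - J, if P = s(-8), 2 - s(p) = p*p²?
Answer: -45448 + √59 ≈ -45440.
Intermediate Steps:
s(p) = 2 - p³ (s(p) = 2 - p*p² = 2 - p³)
P = 514 (P = 2 - 1*(-8)³ = 2 - 1*(-512) = 2 + 512 = 514)
W(a) = √59
W(P) - J = √59 - 1*45448 = √59 - 45448 = -45448 + √59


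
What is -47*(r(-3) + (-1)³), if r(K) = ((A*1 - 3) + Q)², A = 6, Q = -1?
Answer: -141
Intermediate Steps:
r(K) = 4 (r(K) = ((6*1 - 3) - 1)² = ((6 - 3) - 1)² = (3 - 1)² = 2² = 4)
-47*(r(-3) + (-1)³) = -47*(4 + (-1)³) = -47*(4 - 1) = -47*3 = -141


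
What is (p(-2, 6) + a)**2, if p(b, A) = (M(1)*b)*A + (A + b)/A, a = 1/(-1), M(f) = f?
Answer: 1369/9 ≈ 152.11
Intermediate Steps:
a = -1
p(b, A) = A*b + (A + b)/A (p(b, A) = (1*b)*A + (A + b)/A = b*A + (A + b)/A = A*b + (A + b)/A)
(p(-2, 6) + a)**2 = ((1 + 6*(-2) - 2/6) - 1)**2 = ((1 - 12 - 2*1/6) - 1)**2 = ((1 - 12 - 1/3) - 1)**2 = (-34/3 - 1)**2 = (-37/3)**2 = 1369/9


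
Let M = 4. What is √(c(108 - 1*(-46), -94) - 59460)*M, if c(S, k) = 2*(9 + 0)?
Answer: 4*I*√59442 ≈ 975.23*I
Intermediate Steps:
c(S, k) = 18 (c(S, k) = 2*9 = 18)
√(c(108 - 1*(-46), -94) - 59460)*M = √(18 - 59460)*4 = √(-59442)*4 = (I*√59442)*4 = 4*I*√59442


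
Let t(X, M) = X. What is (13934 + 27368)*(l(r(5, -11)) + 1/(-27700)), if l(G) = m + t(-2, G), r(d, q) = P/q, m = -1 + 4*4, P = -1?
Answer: 7436404449/13850 ≈ 5.3692e+5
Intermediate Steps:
m = 15 (m = -1 + 16 = 15)
r(d, q) = -1/q
l(G) = 13 (l(G) = 15 - 2 = 13)
(13934 + 27368)*(l(r(5, -11)) + 1/(-27700)) = (13934 + 27368)*(13 + 1/(-27700)) = 41302*(13 - 1/27700) = 41302*(360099/27700) = 7436404449/13850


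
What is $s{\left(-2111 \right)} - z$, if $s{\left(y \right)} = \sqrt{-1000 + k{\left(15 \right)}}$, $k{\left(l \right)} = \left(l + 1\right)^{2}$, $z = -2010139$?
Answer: $2010139 + 2 i \sqrt{186} \approx 2.0101 \cdot 10^{6} + 27.276 i$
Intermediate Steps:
$k{\left(l \right)} = \left(1 + l\right)^{2}$
$s{\left(y \right)} = 2 i \sqrt{186}$ ($s{\left(y \right)} = \sqrt{-1000 + \left(1 + 15\right)^{2}} = \sqrt{-1000 + 16^{2}} = \sqrt{-1000 + 256} = \sqrt{-744} = 2 i \sqrt{186}$)
$s{\left(-2111 \right)} - z = 2 i \sqrt{186} - -2010139 = 2 i \sqrt{186} + 2010139 = 2010139 + 2 i \sqrt{186}$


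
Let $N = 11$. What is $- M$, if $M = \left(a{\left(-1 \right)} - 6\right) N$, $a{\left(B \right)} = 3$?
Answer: $33$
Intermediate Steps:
$M = -33$ ($M = \left(3 - 6\right) 11 = \left(-3\right) 11 = -33$)
$- M = \left(-1\right) \left(-33\right) = 33$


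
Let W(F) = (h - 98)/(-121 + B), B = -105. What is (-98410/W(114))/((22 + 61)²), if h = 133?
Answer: 4448132/48223 ≈ 92.241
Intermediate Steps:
W(F) = -35/226 (W(F) = (133 - 98)/(-121 - 105) = 35/(-226) = 35*(-1/226) = -35/226)
(-98410/W(114))/((22 + 61)²) = (-98410/(-35/226))/((22 + 61)²) = (-98410*(-226/35))/(83²) = (4448132/7)/6889 = (4448132/7)*(1/6889) = 4448132/48223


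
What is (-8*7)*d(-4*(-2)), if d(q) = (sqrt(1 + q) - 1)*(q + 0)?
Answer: -896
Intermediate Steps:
d(q) = q*(-1 + sqrt(1 + q)) (d(q) = (-1 + sqrt(1 + q))*q = q*(-1 + sqrt(1 + q)))
(-8*7)*d(-4*(-2)) = (-8*7)*((-4*(-2))*(-1 + sqrt(1 - 4*(-2)))) = -448*(-1 + sqrt(1 + 8)) = -448*(-1 + sqrt(9)) = -448*(-1 + 3) = -448*2 = -56*16 = -896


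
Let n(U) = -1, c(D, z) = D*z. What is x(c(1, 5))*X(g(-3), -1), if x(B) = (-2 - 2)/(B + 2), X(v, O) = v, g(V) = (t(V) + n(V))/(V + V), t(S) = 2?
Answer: 2/21 ≈ 0.095238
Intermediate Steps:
g(V) = 1/(2*V) (g(V) = (2 - 1)/(V + V) = 1/(2*V))
x(B) = -4/(2 + B)
x(c(1, 5))*X(g(-3), -1) = (-4/(2 + 1*5))*((½)/(-3)) = (-4/(2 + 5))*((½)*(-⅓)) = -4/7*(-⅙) = 2/21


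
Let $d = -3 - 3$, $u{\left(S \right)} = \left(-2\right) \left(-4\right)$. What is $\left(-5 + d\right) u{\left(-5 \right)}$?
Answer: $-88$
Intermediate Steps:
$u{\left(S \right)} = 8$
$d = -6$ ($d = -3 - 3 = -6$)
$\left(-5 + d\right) u{\left(-5 \right)} = \left(-5 - 6\right) 8 = \left(-11\right) 8 = -88$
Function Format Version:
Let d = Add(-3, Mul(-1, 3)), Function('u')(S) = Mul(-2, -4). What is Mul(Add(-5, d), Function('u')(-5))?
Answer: -88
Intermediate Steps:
Function('u')(S) = 8
d = -6 (d = Add(-3, -3) = -6)
Mul(Add(-5, d), Function('u')(-5)) = Mul(Add(-5, -6), 8) = Mul(-11, 8) = -88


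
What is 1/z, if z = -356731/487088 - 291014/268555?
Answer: -18687131120/33935902991 ≈ -0.55066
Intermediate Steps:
z = -33935902991/18687131120 (z = -356731*1/487088 - 291014*1/268555 = -356731/487088 - 291014/268555 = -33935902991/18687131120 ≈ -1.8160)
1/z = 1/(-33935902991/18687131120) = -18687131120/33935902991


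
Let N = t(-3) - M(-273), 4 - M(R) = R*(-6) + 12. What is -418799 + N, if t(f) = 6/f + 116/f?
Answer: -1251581/3 ≈ -4.1719e+5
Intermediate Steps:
M(R) = -8 + 6*R (M(R) = 4 - (R*(-6) + 12) = 4 - (-6*R + 12) = 4 - (12 - 6*R) = 4 + (-12 + 6*R) = -8 + 6*R)
t(f) = 122/f
N = 4816/3 (N = 122/(-3) - (-8 + 6*(-273)) = 122*(-1/3) - (-8 - 1638) = -122/3 - 1*(-1646) = -122/3 + 1646 = 4816/3 ≈ 1605.3)
-418799 + N = -418799 + 4816/3 = -1251581/3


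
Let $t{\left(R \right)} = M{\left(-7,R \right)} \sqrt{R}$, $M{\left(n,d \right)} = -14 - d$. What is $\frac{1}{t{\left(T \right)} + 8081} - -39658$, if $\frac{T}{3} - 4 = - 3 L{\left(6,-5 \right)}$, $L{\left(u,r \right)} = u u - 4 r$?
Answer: $\frac{7047888460443}{177716689} - \frac{956 i \sqrt{123}}{177716689} \approx 39658.0 - 5.966 \cdot 10^{-5} i$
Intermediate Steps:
$L{\left(u,r \right)} = u^{2} - 4 r$
$T = -492$ ($T = 12 + 3 \left(- 3 \left(6^{2} - -20\right)\right) = 12 + 3 \left(- 3 \left(36 + 20\right)\right) = 12 + 3 \left(\left(-3\right) 56\right) = 12 + 3 \left(-168\right) = 12 - 504 = -492$)
$t{\left(R \right)} = \sqrt{R} \left(-14 - R\right)$ ($t{\left(R \right)} = \left(-14 - R\right) \sqrt{R} = \sqrt{R} \left(-14 - R\right)$)
$\frac{1}{t{\left(T \right)} + 8081} - -39658 = \frac{1}{\sqrt{-492} \left(-14 - -492\right) + 8081} - -39658 = \frac{1}{2 i \sqrt{123} \left(-14 + 492\right) + 8081} + 39658 = \frac{1}{2 i \sqrt{123} \cdot 478 + 8081} + 39658 = \frac{1}{956 i \sqrt{123} + 8081} + 39658 = \frac{1}{8081 + 956 i \sqrt{123}} + 39658 = 39658 + \frac{1}{8081 + 956 i \sqrt{123}}$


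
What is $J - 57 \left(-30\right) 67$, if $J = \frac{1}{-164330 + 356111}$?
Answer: $\frac{21972349171}{191781} \approx 1.1457 \cdot 10^{5}$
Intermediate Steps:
$J = \frac{1}{191781} \approx 5.2143 \cdot 10^{-6}$
$J - 57 \left(-30\right) 67 = \frac{1}{191781} - 57 \left(-30\right) 67 = \frac{1}{191781} - \left(-1710\right) 67 = \frac{1}{191781} - -114570 = \frac{1}{191781} + 114570 = \frac{21972349171}{191781}$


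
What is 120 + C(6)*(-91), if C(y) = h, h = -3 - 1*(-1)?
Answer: 302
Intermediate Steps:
h = -2 (h = -3 + 1 = -2)
C(y) = -2
120 + C(6)*(-91) = 120 - 2*(-91) = 120 + 182 = 302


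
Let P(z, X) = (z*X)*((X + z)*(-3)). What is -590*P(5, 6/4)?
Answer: 172575/2 ≈ 86288.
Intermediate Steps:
P(z, X) = X*z*(-3*X - 3*z) (P(z, X) = (X*z)*(-3*X - 3*z) = X*z*(-3*X - 3*z))
-590*P(5, 6/4) = -(-1770)*6/4*5*(6/4 + 5) = -(-1770)*6*(1/4)*5*(6*(1/4) + 5) = -(-1770)*3*5*(3/2 + 5)/2 = -(-1770)*3*5*13/(2*2) = -590*(-585/4) = 172575/2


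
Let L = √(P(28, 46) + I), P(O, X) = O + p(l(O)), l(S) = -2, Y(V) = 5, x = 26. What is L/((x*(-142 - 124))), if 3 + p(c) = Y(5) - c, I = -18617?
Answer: -3*I*√2065/6916 ≈ -0.019712*I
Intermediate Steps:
p(c) = 2 - c (p(c) = -3 + (5 - c) = 2 - c)
P(O, X) = 4 + O (P(O, X) = O + (2 - 1*(-2)) = O + (2 + 2) = O + 4 = 4 + O)
L = 3*I*√2065 (L = √((4 + 28) - 18617) = √(32 - 18617) = √(-18585) = 3*I*√2065 ≈ 136.33*I)
L/((x*(-142 - 124))) = (3*I*√2065)/((26*(-142 - 124))) = (3*I*√2065)/((26*(-266))) = (3*I*√2065)/(-6916) = (3*I*√2065)*(-1/6916) = -3*I*√2065/6916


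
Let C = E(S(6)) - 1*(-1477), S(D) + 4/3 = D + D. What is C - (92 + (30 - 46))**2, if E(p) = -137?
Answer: -4436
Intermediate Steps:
S(D) = -4/3 + 2*D (S(D) = -4/3 + (D + D) = -4/3 + 2*D)
C = 1340 (C = -137 - 1*(-1477) = -137 + 1477 = 1340)
C - (92 + (30 - 46))**2 = 1340 - (92 + (30 - 46))**2 = 1340 - (92 - 16)**2 = 1340 - 1*76**2 = 1340 - 1*5776 = 1340 - 5776 = -4436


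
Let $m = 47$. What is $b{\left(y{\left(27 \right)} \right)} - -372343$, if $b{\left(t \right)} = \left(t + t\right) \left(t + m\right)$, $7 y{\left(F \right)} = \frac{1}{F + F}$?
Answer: $\frac{26600946373}{71442} \approx 3.7234 \cdot 10^{5}$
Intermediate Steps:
$y{\left(F \right)} = \frac{1}{14 F}$ ($y{\left(F \right)} = \frac{1}{7 \left(F + F\right)} = \frac{1}{7 \cdot 2 F} = \frac{\frac{1}{2} \frac{1}{F}}{7} = \frac{1}{14 F}$)
$b{\left(t \right)} = 2 t \left(47 + t\right)$ ($b{\left(t \right)} = \left(t + t\right) \left(t + 47\right) = 2 t \left(47 + t\right)$)
$b{\left(y{\left(27 \right)} \right)} - -372343 = 2 \frac{1}{14 \cdot 27} \left(47 + \frac{1}{14 \cdot 27}\right) - -372343 = 2 \cdot \frac{1}{14} \cdot \frac{1}{27} \left(47 + \frac{1}{14} \cdot \frac{1}{27}\right) + 372343 = 2 \cdot \frac{1}{378} \left(47 + \frac{1}{378}\right) + 372343 = 2 \cdot \frac{1}{378} \cdot \frac{17767}{378} + 372343 = \frac{17767}{71442} + 372343 = \frac{26600946373}{71442}$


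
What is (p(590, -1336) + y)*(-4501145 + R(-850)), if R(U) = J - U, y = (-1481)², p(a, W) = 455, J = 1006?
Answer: -9870612196824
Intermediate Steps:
y = 2193361
R(U) = 1006 - U
(p(590, -1336) + y)*(-4501145 + R(-850)) = (455 + 2193361)*(-4501145 + (1006 - 1*(-850))) = 2193816*(-4501145 + (1006 + 850)) = 2193816*(-4501145 + 1856) = 2193816*(-4499289) = -9870612196824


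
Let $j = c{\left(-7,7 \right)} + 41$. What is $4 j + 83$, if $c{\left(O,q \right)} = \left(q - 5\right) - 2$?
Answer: $247$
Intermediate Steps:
$c{\left(O,q \right)} = -7 + q$ ($c{\left(O,q \right)} = \left(-5 + q\right) - 2 = -7 + q$)
$j = 41$ ($j = \left(-7 + 7\right) + 41 = 0 + 41 = 41$)
$4 j + 83 = 4 \cdot 41 + 83 = 164 + 83 = 247$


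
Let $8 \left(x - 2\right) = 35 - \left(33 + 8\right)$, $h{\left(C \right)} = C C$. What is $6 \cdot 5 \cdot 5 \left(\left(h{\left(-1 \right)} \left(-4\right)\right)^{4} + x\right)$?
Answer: $\frac{77175}{2} \approx 38588.0$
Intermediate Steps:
$h{\left(C \right)} = C^{2}$
$x = \frac{5}{4}$ ($x = 2 + \frac{35 - \left(33 + 8\right)}{8} = 2 + \frac{35 - 41}{8} = 2 + \frac{1}{8} \left(-6\right) = 2 - \frac{3}{4} = \frac{5}{4} \approx 1.25$)
$6 \cdot 5 \cdot 5 \left(\left(h{\left(-1 \right)} \left(-4\right)\right)^{4} + x\right) = 6 \cdot 5 \cdot 5 \left(\left(\left(-1\right)^{2} \left(-4\right)\right)^{4} + \frac{5}{4}\right) = 30 \cdot 5 \left(\left(1 \left(-4\right)\right)^{4} + \frac{5}{4}\right) = 150 \left(\left(-4\right)^{4} + \frac{5}{4}\right) = 150 \left(256 + \frac{5}{4}\right) = 150 \cdot \frac{1029}{4} = \frac{77175}{2}$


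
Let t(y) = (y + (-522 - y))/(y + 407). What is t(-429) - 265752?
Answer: -2923011/11 ≈ -2.6573e+5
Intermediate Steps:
t(y) = -522/(407 + y)
t(-429) - 265752 = -522/(407 - 429) - 265752 = -522/(-22) - 265752 = -522*(-1/22) - 265752 = 261/11 - 265752 = -2923011/11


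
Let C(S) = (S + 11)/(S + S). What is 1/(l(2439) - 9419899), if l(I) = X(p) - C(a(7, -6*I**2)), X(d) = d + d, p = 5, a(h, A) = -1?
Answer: -1/9419884 ≈ -1.0616e-7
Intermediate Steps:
C(S) = (11 + S)/(2*S) (C(S) = (11 + S)/((2*S)) = (11 + S)*(1/(2*S)) = (11 + S)/(2*S))
X(d) = 2*d
l(I) = 15 (l(I) = 2*5 - (11 - 1)/(2*(-1)) = 10 - (-1)*10/2 = 10 - 1*(-5) = 10 + 5 = 15)
1/(l(2439) - 9419899) = 1/(15 - 9419899) = 1/(-9419884) = -1/9419884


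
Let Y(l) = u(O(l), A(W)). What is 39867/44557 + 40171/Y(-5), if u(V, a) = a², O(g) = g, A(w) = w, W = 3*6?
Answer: 1802816155/14436468 ≈ 124.88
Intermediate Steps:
W = 18
Y(l) = 324 (Y(l) = 18² = 324)
39867/44557 + 40171/Y(-5) = 39867/44557 + 40171/324 = 1802816155/14436468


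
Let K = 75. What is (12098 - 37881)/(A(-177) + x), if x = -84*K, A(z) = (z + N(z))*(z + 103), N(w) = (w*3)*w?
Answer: 25783/6948240 ≈ 0.0037107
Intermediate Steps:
N(w) = 3*w**2 (N(w) = (3*w)*w = 3*w**2)
A(z) = (103 + z)*(z + 3*z**2) (A(z) = (z + 3*z**2)*(z + 103) = (z + 3*z**2)*(103 + z) = (103 + z)*(z + 3*z**2))
x = -6300 (x = -84*75 = -6300)
(12098 - 37881)/(A(-177) + x) = (12098 - 37881)/(-177*(103 + 3*(-177)**2 + 310*(-177)) - 6300) = -25783/(-177*(103 + 3*31329 - 54870) - 6300) = -25783/(-177*(103 + 93987 - 54870) - 6300) = -25783/(-177*39220 - 6300) = -25783/(-6941940 - 6300) = -25783/(-6948240) = -25783*(-1/6948240) = 25783/6948240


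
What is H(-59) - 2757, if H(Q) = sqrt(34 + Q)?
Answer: -2757 + 5*I ≈ -2757.0 + 5.0*I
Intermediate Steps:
H(-59) - 2757 = sqrt(34 - 59) - 2757 = sqrt(-25) - 2757 = 5*I - 2757 = -2757 + 5*I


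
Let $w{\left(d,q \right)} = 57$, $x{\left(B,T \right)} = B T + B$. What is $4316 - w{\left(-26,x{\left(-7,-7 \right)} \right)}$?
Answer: $4259$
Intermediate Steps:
$x{\left(B,T \right)} = B + B T$
$4316 - w{\left(-26,x{\left(-7,-7 \right)} \right)} = 4316 - 57 = 4259$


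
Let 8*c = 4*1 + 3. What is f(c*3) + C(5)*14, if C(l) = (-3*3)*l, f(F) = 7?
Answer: -623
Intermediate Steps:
c = 7/8 (c = (4*1 + 3)/8 = (4 + 3)/8 = (⅛)*7 = 7/8 ≈ 0.87500)
C(l) = -9*l
f(c*3) + C(5)*14 = 7 - 9*5*14 = 7 - 45*14 = 7 - 630 = -623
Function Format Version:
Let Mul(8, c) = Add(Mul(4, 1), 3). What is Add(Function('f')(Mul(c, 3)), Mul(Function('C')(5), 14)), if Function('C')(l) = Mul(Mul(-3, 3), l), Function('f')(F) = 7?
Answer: -623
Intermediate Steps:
c = Rational(7, 8) (c = Mul(Rational(1, 8), Add(Mul(4, 1), 3)) = Mul(Rational(1, 8), Add(4, 3)) = Mul(Rational(1, 8), 7) = Rational(7, 8) ≈ 0.87500)
Function('C')(l) = Mul(-9, l)
Add(Function('f')(Mul(c, 3)), Mul(Function('C')(5), 14)) = Add(7, Mul(Mul(-9, 5), 14)) = Add(7, Mul(-45, 14)) = Add(7, -630) = -623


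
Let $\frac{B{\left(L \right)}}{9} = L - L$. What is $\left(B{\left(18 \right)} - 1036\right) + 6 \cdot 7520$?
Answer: $44084$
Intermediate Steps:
$B{\left(L \right)} = 0$ ($B{\left(L \right)} = 9 \left(L - L\right) = 9 \cdot 0 = 0$)
$\left(B{\left(18 \right)} - 1036\right) + 6 \cdot 7520 = \left(0 - 1036\right) + 6 \cdot 7520 = -1036 + 45120 = 44084$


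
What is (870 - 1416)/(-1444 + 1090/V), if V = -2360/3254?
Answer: 64428/347735 ≈ 0.18528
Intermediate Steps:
V = -1180/1627 (V = -2360*1/3254 = -1180/1627 ≈ -0.72526)
(870 - 1416)/(-1444 + 1090/V) = (870 - 1416)/(-1444 + 1090/(-1180/1627)) = -546/(-1444 + 1090*(-1627/1180)) = -546/(-1444 - 177343/118) = -546/(-347735/118) = -546*(-118/347735) = 64428/347735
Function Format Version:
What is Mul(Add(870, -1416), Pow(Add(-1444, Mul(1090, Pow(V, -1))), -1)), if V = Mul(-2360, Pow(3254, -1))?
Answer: Rational(64428, 347735) ≈ 0.18528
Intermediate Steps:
V = Rational(-1180, 1627) (V = Mul(-2360, Rational(1, 3254)) = Rational(-1180, 1627) ≈ -0.72526)
Mul(Add(870, -1416), Pow(Add(-1444, Mul(1090, Pow(V, -1))), -1)) = Mul(Add(870, -1416), Pow(Add(-1444, Mul(1090, Pow(Rational(-1180, 1627), -1))), -1)) = Mul(-546, Pow(Add(-1444, Mul(1090, Rational(-1627, 1180))), -1)) = Mul(-546, Pow(Add(-1444, Rational(-177343, 118)), -1)) = Mul(-546, Pow(Rational(-347735, 118), -1)) = Mul(-546, Rational(-118, 347735)) = Rational(64428, 347735)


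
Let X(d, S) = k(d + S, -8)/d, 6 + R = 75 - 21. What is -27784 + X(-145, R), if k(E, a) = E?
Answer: -4028583/145 ≈ -27783.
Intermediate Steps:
R = 48 (R = -6 + (75 - 21) = -6 + 54 = 48)
X(d, S) = (S + d)/d (X(d, S) = (d + S)/d = (S + d)/d)
-27784 + X(-145, R) = -27784 + (48 - 145)/(-145) = -27784 - 1/145*(-97) = -27784 + 97/145 = -4028583/145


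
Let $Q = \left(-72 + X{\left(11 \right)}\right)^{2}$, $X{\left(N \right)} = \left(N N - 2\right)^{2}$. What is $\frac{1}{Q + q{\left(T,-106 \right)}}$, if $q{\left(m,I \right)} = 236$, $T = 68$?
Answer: $\frac{1}{198500157} \approx 5.0378 \cdot 10^{-9}$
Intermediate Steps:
$X{\left(N \right)} = \left(-2 + N^{2}\right)^{2}$ ($X{\left(N \right)} = \left(N^{2} - 2\right)^{2} = \left(-2 + N^{2}\right)^{2}$)
$Q = 198499921$ ($Q = \left(-72 + \left(-2 + 11^{2}\right)^{2}\right)^{2} = \left(-72 + \left(-2 + 121\right)^{2}\right)^{2} = \left(-72 + 119^{2}\right)^{2} = \left(-72 + 14161\right)^{2} = 14089^{2} = 198499921$)
$\frac{1}{Q + q{\left(T,-106 \right)}} = \frac{1}{198499921 + 236} = \frac{1}{198500157}$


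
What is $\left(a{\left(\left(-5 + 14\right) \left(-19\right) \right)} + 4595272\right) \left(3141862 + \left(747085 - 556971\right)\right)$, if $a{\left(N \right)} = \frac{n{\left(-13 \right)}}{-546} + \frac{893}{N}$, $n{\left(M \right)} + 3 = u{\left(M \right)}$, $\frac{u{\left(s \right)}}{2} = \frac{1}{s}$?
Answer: $\frac{163019609521743332}{10647} \approx 1.5311 \cdot 10^{13}$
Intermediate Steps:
$u{\left(s \right)} = \frac{2}{s}$
$n{\left(M \right)} = -3 + \frac{2}{M}$
$a{\left(N \right)} = \frac{41}{7098} + \frac{893}{N}$ ($a{\left(N \right)} = \frac{-3 + \frac{2}{-13}}{-546} + \frac{893}{N} = \left(-3 + 2 \left(- \frac{1}{13}\right)\right) \left(- \frac{1}{546}\right) + \frac{893}{N} = \left(-3 - \frac{2}{13}\right) \left(- \frac{1}{546}\right) + \frac{893}{N} = \left(- \frac{41}{13}\right) \left(- \frac{1}{546}\right) + \frac{893}{N} = \frac{41}{7098} + \frac{893}{N}$)
$\left(a{\left(\left(-5 + 14\right) \left(-19\right) \right)} + 4595272\right) \left(3141862 + \left(747085 - 556971\right)\right) = \left(\left(\frac{41}{7098} + \frac{893}{\left(-5 + 14\right) \left(-19\right)}\right) + 4595272\right) \left(3141862 + \left(747085 - 556971\right)\right) = \left(\left(\frac{41}{7098} + \frac{893}{9 \left(-19\right)}\right) + 4595272\right) \left(3141862 + \left(747085 - 556971\right)\right) = \left(\left(\frac{41}{7098} + \frac{893}{-171}\right) + 4595272\right) \left(3141862 + 190114\right) = \left(\left(\frac{41}{7098} + 893 \left(- \frac{1}{171}\right)\right) + 4595272\right) 3331976 = \left(\left(\frac{41}{7098} - \frac{47}{9}\right) + 4595272\right) 3331976 = \left(- \frac{111079}{21294} + 4595272\right) 3331976 = \frac{97851610889}{21294} \cdot 3331976 = \frac{163019609521743332}{10647}$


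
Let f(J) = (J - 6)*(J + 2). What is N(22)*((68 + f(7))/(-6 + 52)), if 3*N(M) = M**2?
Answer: 18634/69 ≈ 270.06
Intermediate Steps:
f(J) = (-6 + J)*(2 + J)
N(M) = M**2/3
N(22)*((68 + f(7))/(-6 + 52)) = ((1/3)*22**2)*((68 + (-12 + 7**2 - 4*7))/(-6 + 52)) = ((1/3)*484)*((68 + (-12 + 49 - 28))/46) = 484*((68 + 9)*(1/46))/3 = 484*(77*(1/46))/3 = (484/3)*(77/46) = 18634/69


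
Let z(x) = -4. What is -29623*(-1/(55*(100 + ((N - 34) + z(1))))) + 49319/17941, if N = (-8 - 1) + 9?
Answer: 63604003/5561710 ≈ 11.436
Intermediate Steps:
N = 0 (N = -9 + 9 = 0)
-29623*(-1/(55*(100 + ((N - 34) + z(1))))) + 49319/17941 = -29623*(-1/(55*(100 + ((0 - 34) - 4)))) + 49319/17941 = -29623*(-1/(55*(100 + (-34 - 4)))) + 49319*(1/17941) = -29623*(-1/(55*(100 - 38))) + 49319/17941 = -29623/(62*(-55)) + 49319/17941 = -29623/(-3410) + 49319/17941 = -29623*(-1/3410) + 49319/17941 = 2693/310 + 49319/17941 = 63604003/5561710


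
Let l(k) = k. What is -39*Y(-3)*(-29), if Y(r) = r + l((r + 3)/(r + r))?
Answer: -3393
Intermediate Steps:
Y(r) = r + (3 + r)/(2*r) (Y(r) = r + (r + 3)/(r + r) = r + (3 + r)/((2*r)) = r + (3 + r)*(1/(2*r)) = r + (3 + r)/(2*r))
-39*Y(-3)*(-29) = -39*(½ - 3 + (3/2)/(-3))*(-29) = -39*(½ - 3 + (3/2)*(-⅓))*(-29) = -39*(½ - 3 - ½)*(-29) = -39*(-3)*(-29) = 117*(-29) = -3393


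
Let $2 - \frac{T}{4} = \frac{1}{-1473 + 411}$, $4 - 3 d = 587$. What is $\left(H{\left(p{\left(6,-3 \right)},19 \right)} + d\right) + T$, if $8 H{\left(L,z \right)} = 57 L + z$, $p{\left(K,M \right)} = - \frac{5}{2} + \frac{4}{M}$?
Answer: $- \frac{1794925}{8496} \approx -211.27$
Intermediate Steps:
$d = - \frac{583}{3}$ ($d = \frac{4}{3} - \frac{587}{3} = - \frac{583}{3} \approx -194.33$)
$p{\left(K,M \right)} = - \frac{5}{2} + \frac{4}{M}$ ($p{\left(K,M \right)} = \left(-5\right) \frac{1}{2} + \frac{4}{M} = - \frac{5}{2} + \frac{4}{M}$)
$T = \frac{4250}{531}$ ($T = 8 - \frac{4}{-1473 + 411} = 8 - \frac{4}{-1062} = 8 - - \frac{2}{531} = 8 + \frac{2}{531} = \frac{4250}{531} \approx 8.0038$)
$H{\left(L,z \right)} = \frac{z}{8} + \frac{57 L}{8}$ ($H{\left(L,z \right)} = \frac{57 L + z}{8} = \frac{z + 57 L}{8} = \frac{z}{8} + \frac{57 L}{8}$)
$\left(H{\left(p{\left(6,-3 \right)},19 \right)} + d\right) + T = \left(\left(\frac{1}{8} \cdot 19 + \frac{57 \left(- \frac{5}{2} + \frac{4}{-3}\right)}{8}\right) - \frac{583}{3}\right) + \frac{4250}{531} = \left(\left(\frac{19}{8} + \frac{57 \left(- \frac{5}{2} + 4 \left(- \frac{1}{3}\right)\right)}{8}\right) - \frac{583}{3}\right) + \frac{4250}{531} = \left(\left(\frac{19}{8} + \frac{57 \left(- \frac{5}{2} - \frac{4}{3}\right)}{8}\right) - \frac{583}{3}\right) + \frac{4250}{531} = \left(\left(\frac{19}{8} + \frac{57}{8} \left(- \frac{23}{6}\right)\right) - \frac{583}{3}\right) + \frac{4250}{531} = \left(\left(\frac{19}{8} - \frac{437}{16}\right) - \frac{583}{3}\right) + \frac{4250}{531} = \left(- \frac{399}{16} - \frac{583}{3}\right) + \frac{4250}{531} = - \frac{10525}{48} + \frac{4250}{531} = - \frac{1794925}{8496}$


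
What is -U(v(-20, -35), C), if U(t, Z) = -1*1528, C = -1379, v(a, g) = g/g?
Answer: 1528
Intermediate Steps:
v(a, g) = 1
U(t, Z) = -1528
-U(v(-20, -35), C) = -1*(-1528) = 1528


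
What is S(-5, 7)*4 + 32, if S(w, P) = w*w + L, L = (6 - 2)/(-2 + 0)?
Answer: 124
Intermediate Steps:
L = -2 (L = 4/(-2) = 4*(-1/2) = -2)
S(w, P) = -2 + w**2 (S(w, P) = w*w - 2 = w**2 - 2 = -2 + w**2)
S(-5, 7)*4 + 32 = (-2 + (-5)**2)*4 + 32 = (-2 + 25)*4 + 32 = 23*4 + 32 = 92 + 32 = 124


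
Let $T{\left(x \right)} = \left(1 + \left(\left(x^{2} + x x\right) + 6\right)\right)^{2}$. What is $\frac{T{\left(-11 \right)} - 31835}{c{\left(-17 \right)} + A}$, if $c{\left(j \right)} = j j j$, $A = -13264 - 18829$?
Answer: $- \frac{15083}{18503} \approx -0.81517$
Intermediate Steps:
$T{\left(x \right)} = \left(7 + 2 x^{2}\right)^{2}$ ($T{\left(x \right)} = \left(1 + \left(\left(x^{2} + x^{2}\right) + 6\right)\right)^{2} = \left(1 + \left(2 x^{2} + 6\right)\right)^{2} = \left(1 + \left(6 + 2 x^{2}\right)\right)^{2} = \left(7 + 2 x^{2}\right)^{2}$)
$A = -32093$ ($A = -13264 - 18829 = -32093$)
$c{\left(j \right)} = j^{3}$ ($c{\left(j \right)} = j^{2} j = j^{3}$)
$\frac{T{\left(-11 \right)} - 31835}{c{\left(-17 \right)} + A} = \frac{\left(7 + 2 \left(-11\right)^{2}\right)^{2} - 31835}{\left(-17\right)^{3} - 32093} = \frac{\left(7 + 2 \cdot 121\right)^{2} - 31835}{-4913 - 32093} = \frac{\left(7 + 242\right)^{2} - 31835}{-37006} = \left(249^{2} - 31835\right) \left(- \frac{1}{37006}\right) = \left(62001 - 31835\right) \left(- \frac{1}{37006}\right) = 30166 \left(- \frac{1}{37006}\right) = - \frac{15083}{18503}$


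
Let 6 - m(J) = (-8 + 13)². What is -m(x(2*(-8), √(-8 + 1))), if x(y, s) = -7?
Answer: 19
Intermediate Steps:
m(J) = -19 (m(J) = 6 - (-8 + 13)² = 6 - 1*5² = 6 - 1*25 = 6 - 25 = -19)
-m(x(2*(-8), √(-8 + 1))) = -1*(-19) = 19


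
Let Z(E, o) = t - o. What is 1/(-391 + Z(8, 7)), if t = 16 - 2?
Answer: -1/384 ≈ -0.0026042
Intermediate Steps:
t = 14
Z(E, o) = 14 - o
1/(-391 + Z(8, 7)) = 1/(-391 + (14 - 1*7)) = 1/(-391 + (14 - 7)) = 1/(-391 + 7) = 1/(-384) = -1/384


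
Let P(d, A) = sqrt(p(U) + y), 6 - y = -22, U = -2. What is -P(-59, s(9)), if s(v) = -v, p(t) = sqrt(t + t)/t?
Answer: -sqrt(28 - I) ≈ -5.2923 + 0.094476*I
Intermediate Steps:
y = 28 (y = 6 - 1*(-22) = 6 + 22 = 28)
p(t) = sqrt(2)/sqrt(t) (p(t) = sqrt(2*t)/t = (sqrt(2)*sqrt(t))/t = sqrt(2)/sqrt(t))
P(d, A) = sqrt(28 - I) (P(d, A) = sqrt(sqrt(2)/sqrt(-2) + 28) = sqrt(sqrt(2)*(-I*sqrt(2)/2) + 28) = sqrt(-I + 28) = sqrt(28 - I))
-P(-59, s(9)) = -sqrt(28 - I)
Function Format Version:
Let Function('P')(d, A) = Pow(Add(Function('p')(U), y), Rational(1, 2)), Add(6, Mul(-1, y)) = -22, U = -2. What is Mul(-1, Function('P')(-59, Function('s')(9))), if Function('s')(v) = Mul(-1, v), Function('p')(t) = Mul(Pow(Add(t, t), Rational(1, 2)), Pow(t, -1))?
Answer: Mul(-1, Pow(Add(28, Mul(-1, I)), Rational(1, 2))) ≈ Add(-5.2923, Mul(0.094476, I))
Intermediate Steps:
y = 28 (y = Add(6, Mul(-1, -22)) = Add(6, 22) = 28)
Function('p')(t) = Mul(Pow(2, Rational(1, 2)), Pow(t, Rational(-1, 2))) (Function('p')(t) = Mul(Pow(Mul(2, t), Rational(1, 2)), Pow(t, -1)) = Mul(Mul(Pow(2, Rational(1, 2)), Pow(t, Rational(1, 2))), Pow(t, -1)) = Mul(Pow(2, Rational(1, 2)), Pow(t, Rational(-1, 2))))
Function('P')(d, A) = Pow(Add(28, Mul(-1, I)), Rational(1, 2)) (Function('P')(d, A) = Pow(Add(Mul(Pow(2, Rational(1, 2)), Pow(-2, Rational(-1, 2))), 28), Rational(1, 2)) = Pow(Add(Mul(Pow(2, Rational(1, 2)), Mul(Rational(-1, 2), I, Pow(2, Rational(1, 2)))), 28), Rational(1, 2)) = Pow(Add(Mul(-1, I), 28), Rational(1, 2)) = Pow(Add(28, Mul(-1, I)), Rational(1, 2)))
Mul(-1, Function('P')(-59, Function('s')(9))) = Mul(-1, Pow(Add(28, Mul(-1, I)), Rational(1, 2)))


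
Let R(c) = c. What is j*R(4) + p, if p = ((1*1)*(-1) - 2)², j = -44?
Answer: -167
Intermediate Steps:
p = 9 (p = (1*(-1) - 2)² = (-1 - 2)² = (-3)² = 9)
j*R(4) + p = -44*4 + 9 = -176 + 9 = -167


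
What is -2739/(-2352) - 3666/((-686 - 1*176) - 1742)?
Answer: 62519/24304 ≈ 2.5724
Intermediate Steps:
-2739/(-2352) - 3666/((-686 - 1*176) - 1742) = -2739*(-1/2352) - 3666/((-686 - 176) - 1742) = 913/784 - 3666/(-862 - 1742) = 913/784 - 3666/(-2604) = 913/784 - 3666*(-1/2604) = 913/784 + 611/434 = 62519/24304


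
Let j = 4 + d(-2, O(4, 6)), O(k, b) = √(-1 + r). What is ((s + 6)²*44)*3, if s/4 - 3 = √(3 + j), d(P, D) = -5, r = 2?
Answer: 46992 + 19008*√2 ≈ 73873.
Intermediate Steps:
O(k, b) = 1 (O(k, b) = √(-1 + 2) = √1 = 1)
j = -1 (j = 4 - 5 = -1)
s = 12 + 4*√2 (s = 12 + 4*√(3 - 1) = 12 + 4*√2 ≈ 17.657)
((s + 6)²*44)*3 = (((12 + 4*√2) + 6)²*44)*3 = ((18 + 4*√2)²*44)*3 = (44*(18 + 4*√2)²)*3 = 132*(18 + 4*√2)²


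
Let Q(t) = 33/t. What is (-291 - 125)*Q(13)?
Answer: -1056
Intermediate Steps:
(-291 - 125)*Q(13) = (-291 - 125)*(33/13) = -13728/13 = -416*33/13 = -1056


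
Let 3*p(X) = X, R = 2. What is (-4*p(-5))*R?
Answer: 40/3 ≈ 13.333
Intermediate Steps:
p(X) = X/3
(-4*p(-5))*R = -4*(-5)/3*2 = -4*(-5/3)*2 = (20/3)*2 = 40/3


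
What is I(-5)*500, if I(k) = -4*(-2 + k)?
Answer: 14000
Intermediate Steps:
I(k) = 8 - 4*k
I(-5)*500 = (8 - 4*(-5))*500 = (8 + 20)*500 = 28*500 = 14000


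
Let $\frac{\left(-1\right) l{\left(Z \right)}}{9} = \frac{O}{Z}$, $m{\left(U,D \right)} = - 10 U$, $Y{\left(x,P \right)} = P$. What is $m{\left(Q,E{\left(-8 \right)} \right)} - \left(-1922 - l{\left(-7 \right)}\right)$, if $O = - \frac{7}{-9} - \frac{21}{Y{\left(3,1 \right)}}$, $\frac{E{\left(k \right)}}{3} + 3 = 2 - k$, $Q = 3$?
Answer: $1866$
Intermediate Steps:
$E{\left(k \right)} = -3 - 3 k$ ($E{\left(k \right)} = -9 + 3 \left(2 - k\right) = -9 - \left(-6 + 3 k\right) = -3 - 3 k$)
$O = - \frac{182}{9}$ ($O = - \frac{7}{-9} - \frac{21}{1} = \left(-7\right) \left(- \frac{1}{9}\right) - 21 = \frac{7}{9} - 21 = - \frac{182}{9} \approx -20.222$)
$l{\left(Z \right)} = \frac{182}{Z}$ ($l{\left(Z \right)} = - 9 \left(- \frac{182}{9 Z}\right) = \frac{182}{Z}$)
$m{\left(Q,E{\left(-8 \right)} \right)} - \left(-1922 - l{\left(-7 \right)}\right) = \left(-10\right) 3 - \left(-1922 - \frac{182}{-7}\right) = -30 - \left(-1922 - 182 \left(- \frac{1}{7}\right)\right) = -30 - \left(-1922 - -26\right) = -30 - \left(-1922 + 26\right) = -30 - -1896 = -30 + 1896 = 1866$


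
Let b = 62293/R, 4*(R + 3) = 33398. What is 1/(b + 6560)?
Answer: 16693/109630666 ≈ 0.00015227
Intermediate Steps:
R = 16693/2 (R = -3 + (¼)*33398 = -3 + 16699/2 = 16693/2 ≈ 8346.5)
b = 124586/16693 (b = 62293/(16693/2) = 62293*(2/16693) = 124586/16693 ≈ 7.4634)
1/(b + 6560) = 1/(124586/16693 + 6560) = 1/(109630666/16693) = 16693/109630666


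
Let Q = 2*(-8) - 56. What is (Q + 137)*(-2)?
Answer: -130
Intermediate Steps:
Q = -72 (Q = -16 - 56 = -72)
(Q + 137)*(-2) = (-72 + 137)*(-2) = 65*(-2) = -130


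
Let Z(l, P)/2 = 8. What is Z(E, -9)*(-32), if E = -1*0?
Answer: -512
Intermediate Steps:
E = 0
Z(l, P) = 16 (Z(l, P) = 2*8 = 16)
Z(E, -9)*(-32) = 16*(-32) = -512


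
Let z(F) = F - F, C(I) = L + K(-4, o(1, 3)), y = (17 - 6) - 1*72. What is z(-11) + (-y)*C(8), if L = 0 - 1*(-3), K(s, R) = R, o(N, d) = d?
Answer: 366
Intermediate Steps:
L = 3 (L = 0 + 3 = 3)
y = -61 (y = 11 - 72 = -61)
C(I) = 6 (C(I) = 3 + 3 = 6)
z(F) = 0
z(-11) + (-y)*C(8) = 0 - 1*(-61)*6 = 0 + 61*6 = 0 + 366 = 366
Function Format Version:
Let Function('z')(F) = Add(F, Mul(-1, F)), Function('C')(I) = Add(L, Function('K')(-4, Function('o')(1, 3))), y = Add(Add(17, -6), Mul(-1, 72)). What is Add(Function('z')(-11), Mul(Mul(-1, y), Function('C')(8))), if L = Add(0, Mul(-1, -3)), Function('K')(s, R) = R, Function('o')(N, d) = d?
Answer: 366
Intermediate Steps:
L = 3 (L = Add(0, 3) = 3)
y = -61 (y = Add(11, -72) = -61)
Function('C')(I) = 6 (Function('C')(I) = Add(3, 3) = 6)
Function('z')(F) = 0
Add(Function('z')(-11), Mul(Mul(-1, y), Function('C')(8))) = Add(0, Mul(Mul(-1, -61), 6)) = Add(0, Mul(61, 6)) = Add(0, 366) = 366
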